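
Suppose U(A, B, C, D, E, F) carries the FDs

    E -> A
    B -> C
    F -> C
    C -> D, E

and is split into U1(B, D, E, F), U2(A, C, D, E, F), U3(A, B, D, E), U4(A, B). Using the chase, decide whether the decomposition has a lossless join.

Chase test. Columns are A, B, C, D, E, F; row i has aⱼ where attribute j ∈ Ui, else bᵢⱼ.
Initial tableau (one row per fragment):
  row 1: b11 a2 b13 a4 a5 a6
  row 2: a1 b22 a3 a4 a5 a6
  row 3: a1 a2 b33 a4 a5 b36
  row 4: a1 a2 b43 b44 b45 b46
Rows 1 and 2 agree on E; apply E→A and equate their A entries.
Rows 1 and 3 agree on B; apply B→C and equate their C entries.
Rows 1 and 4 agree on B; apply B→C and equate their C entries.
Rows 1 and 2 agree on F; apply F→C and equate their C entries.
Rows 1 and 4 agree on C; apply C→D, E and equate their D, E entries.
Row 1 is now all distinguished symbols — the join is lossless.

Yes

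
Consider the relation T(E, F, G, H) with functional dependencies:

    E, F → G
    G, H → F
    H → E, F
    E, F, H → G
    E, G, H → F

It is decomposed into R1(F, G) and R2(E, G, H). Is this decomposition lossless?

No

Common attributes: R1 ∩ R2 = {G}.
No dependency enlarges {G}, so (G)⁺ = {G}.
The closure contains neither all of R1 = {F, G} nor all of R2 = {E, G, H}, so the common attributes are not a superkey of either fragment. The join is lossy.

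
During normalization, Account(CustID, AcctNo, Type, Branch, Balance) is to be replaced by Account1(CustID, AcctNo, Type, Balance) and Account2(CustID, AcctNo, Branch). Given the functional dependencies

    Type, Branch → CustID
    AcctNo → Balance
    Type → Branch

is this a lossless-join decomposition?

Common attributes: Account1 ∩ Account2 = {CustID, AcctNo}.
Closure of {CustID, AcctNo}: AcctNo → Balance applies, adding Balance. So (CustID, AcctNo)⁺ = {CustID, AcctNo, Balance}.
The closure contains neither all of Account1 = {CustID, AcctNo, Type, Balance} nor all of Account2 = {CustID, AcctNo, Branch}, so the common attributes are not a superkey of either fragment. The join is lossy.

No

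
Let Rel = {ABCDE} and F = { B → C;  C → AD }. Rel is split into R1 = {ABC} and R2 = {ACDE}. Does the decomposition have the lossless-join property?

Common attributes: R1 ∩ R2 = {AC}.
Closure of {AC}: C → AD applies, adding D. So (AC)⁺ = {ACD}.
The closure contains neither all of R1 = {ABC} nor all of R2 = {ACDE}, so the common attributes are not a superkey of either fragment. The join is lossy.

No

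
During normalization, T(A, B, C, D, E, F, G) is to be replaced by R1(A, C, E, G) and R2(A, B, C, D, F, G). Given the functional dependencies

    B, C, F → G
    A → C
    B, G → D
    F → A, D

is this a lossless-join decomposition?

Common attributes: R1 ∩ R2 = {A, C, G}.
No dependency enlarges {A, C, G}, so (A, C, G)⁺ = {A, C, G}.
The closure contains neither all of R1 = {A, C, E, G} nor all of R2 = {A, B, C, D, F, G}, so the common attributes are not a superkey of either fragment. The join is lossy.

No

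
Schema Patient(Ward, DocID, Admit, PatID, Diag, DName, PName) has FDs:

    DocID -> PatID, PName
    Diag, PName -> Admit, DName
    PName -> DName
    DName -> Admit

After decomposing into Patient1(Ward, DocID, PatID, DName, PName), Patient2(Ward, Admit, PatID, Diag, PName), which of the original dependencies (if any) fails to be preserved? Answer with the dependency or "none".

DName -> Admit

Check DName → Admit: no single fragment contains all of {Admit, DName}, and the restricted closure of {DName} across the fragments never reaches {Admit}.
DocID → PatID, PName is preserved.
Diag, PName → Admit, DName is preserved.
PName → DName is preserved.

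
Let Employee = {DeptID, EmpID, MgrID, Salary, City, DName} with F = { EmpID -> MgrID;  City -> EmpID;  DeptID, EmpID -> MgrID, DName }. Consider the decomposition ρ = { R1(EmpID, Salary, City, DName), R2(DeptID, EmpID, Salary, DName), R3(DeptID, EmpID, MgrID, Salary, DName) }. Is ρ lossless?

No

Chase test. Columns are DeptID, EmpID, MgrID, Salary, City, DName; row i has aⱼ where attribute j ∈ Ri, else bᵢⱼ.
Initial tableau (one row per fragment):
  row 1: b11 a2 b13 a4 a5 a6
  row 2: a1 a2 b23 a4 b25 a6
  row 3: a1 a2 a3 a4 b35 a6
Rows 1 and 2 agree on EmpID; apply EmpID→MgrID and equate their MgrID entries.
Rows 1 and 3 agree on EmpID; apply EmpID→MgrID and equate their MgrID entries.
No row becomes fully distinguished — the join is lossy.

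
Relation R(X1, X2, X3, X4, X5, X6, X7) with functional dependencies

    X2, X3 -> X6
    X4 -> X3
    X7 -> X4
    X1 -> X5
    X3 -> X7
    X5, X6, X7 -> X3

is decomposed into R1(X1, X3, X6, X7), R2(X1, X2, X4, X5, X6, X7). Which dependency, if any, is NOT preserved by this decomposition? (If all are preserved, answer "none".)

none

X2, X3 → X6: restricted closure across fragments reaches X6.
X4 → X3: restricted closure across fragments reaches X3.
X7 → X4 lies within R2.
X1 → X5 lies within R2.
X3 → X7 lies within R1.
X5, X6, X7 → X3: restricted closure across fragments reaches X3.
Every dependency is enforceable on the fragments, so the decomposition is dependency-preserving.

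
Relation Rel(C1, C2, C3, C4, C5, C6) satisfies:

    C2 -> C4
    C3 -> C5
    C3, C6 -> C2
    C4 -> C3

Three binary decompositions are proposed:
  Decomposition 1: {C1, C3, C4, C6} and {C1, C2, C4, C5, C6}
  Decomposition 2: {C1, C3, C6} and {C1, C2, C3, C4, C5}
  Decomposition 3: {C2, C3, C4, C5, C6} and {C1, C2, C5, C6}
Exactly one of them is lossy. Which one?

Decomposition 2

Decomposition 1: common = {C1, C4, C6}, closure = {C1, C2, C3, C4, C5, C6} → lossless.
Decomposition 2: common = {C1, C3}, closure = {C1, C3, C5} → lossy.
Decomposition 3: common = {C2, C5, C6}, closure = {C2, C3, C4, C5, C6} → lossless.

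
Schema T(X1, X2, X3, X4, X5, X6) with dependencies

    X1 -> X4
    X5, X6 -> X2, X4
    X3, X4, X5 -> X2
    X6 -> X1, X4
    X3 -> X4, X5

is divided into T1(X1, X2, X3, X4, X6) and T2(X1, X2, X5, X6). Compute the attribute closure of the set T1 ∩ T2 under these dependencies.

X1, X2, X4, X6

T1 ∩ T2 = {X1, X2, X6}.
X1 → X4 applies, adding X4
Closure: {X1, X2, X4, X6}.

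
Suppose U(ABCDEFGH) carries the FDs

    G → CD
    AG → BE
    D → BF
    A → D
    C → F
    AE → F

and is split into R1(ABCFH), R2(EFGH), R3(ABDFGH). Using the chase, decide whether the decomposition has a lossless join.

Chase test. Columns are ABCDEFGH; row i has aⱼ where attribute j ∈ Ri, else bᵢⱼ.
Initial tableau (one row per fragment):
  row 1: a1 a2 a3 b14 b15 a6 b17 a8
  row 2: b21 b22 b23 b24 a5 a6 a7 a8
  row 3: a1 a2 b33 a4 b35 a6 a7 a8
Rows 2 and 3 agree on G; apply G→CD and equate their CD entries.
Rows 2 and 3 agree on D; apply D→BF and equate their BF entries.
Rows 1 and 3 agree on A; apply A→D and equate their D entries.
No row becomes fully distinguished — the join is lossy.

No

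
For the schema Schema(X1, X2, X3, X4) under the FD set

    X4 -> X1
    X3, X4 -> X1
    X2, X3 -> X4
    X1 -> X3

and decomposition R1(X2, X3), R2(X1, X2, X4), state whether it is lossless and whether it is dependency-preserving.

lossy and not dependency-preserving

Lossless test: (X2)⁺ = {X2}, which is a superkey of neither fragment — lossy.
Dependency preservation: the restricted closure of {X2, X3} across the fragments never reaches {X4}, so X2, X3 → X4 cannot be enforced without a join — not preserved.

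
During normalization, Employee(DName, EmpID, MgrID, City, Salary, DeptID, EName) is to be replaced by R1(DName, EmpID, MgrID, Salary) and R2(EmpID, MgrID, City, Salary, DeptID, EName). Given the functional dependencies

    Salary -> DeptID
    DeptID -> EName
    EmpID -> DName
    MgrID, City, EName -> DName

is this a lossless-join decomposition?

Common attributes: R1 ∩ R2 = {EmpID, MgrID, Salary}.
Closure of {EmpID, MgrID, Salary}: Salary → DeptID applies, adding DeptID; DeptID → EName applies, adding EName; EmpID → DName applies, adding DName. So (EmpID, MgrID, Salary)⁺ = {DName, EmpID, MgrID, Salary, DeptID, EName}.
This closure contains every attribute of R1, so R1 ∩ R2 → R1. The join is lossless.

Yes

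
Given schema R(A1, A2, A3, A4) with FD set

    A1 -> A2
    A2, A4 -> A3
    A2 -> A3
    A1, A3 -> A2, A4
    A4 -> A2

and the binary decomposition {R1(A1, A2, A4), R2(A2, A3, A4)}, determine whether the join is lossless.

Yes

Common attributes: R1 ∩ R2 = {A2, A4}.
Closure of {A2, A4}: A2, A4 → A3 applies, adding A3. So (A2, A4)⁺ = {A2, A3, A4}.
This closure contains every attribute of R2, so R1 ∩ R2 → R2. The join is lossless.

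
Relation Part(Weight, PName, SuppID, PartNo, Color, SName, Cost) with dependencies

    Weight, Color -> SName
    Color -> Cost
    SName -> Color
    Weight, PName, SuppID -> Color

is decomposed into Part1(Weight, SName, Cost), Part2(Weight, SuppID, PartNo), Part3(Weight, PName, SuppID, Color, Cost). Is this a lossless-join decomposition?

No

Chase test. Columns are Weight, PName, SuppID, PartNo, Color, SName, Cost; row i has aⱼ where attribute j ∈ Parti, else bᵢⱼ.
Initial tableau (one row per fragment):
  row 1: a1 b12 b13 b14 b15 a6 a7
  row 2: a1 b22 a3 a4 b25 b26 b27
  row 3: a1 a2 a3 b34 a5 b36 a7
No row becomes fully distinguished — the join is lossy.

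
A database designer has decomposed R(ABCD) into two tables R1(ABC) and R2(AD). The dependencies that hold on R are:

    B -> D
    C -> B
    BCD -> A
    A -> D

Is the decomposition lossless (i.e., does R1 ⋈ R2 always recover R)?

Yes

Common attributes: R1 ∩ R2 = {A}.
Closure of {A}: A → D applies, adding D. So (A)⁺ = {AD}.
This closure contains every attribute of R2, so R1 ∩ R2 → R2. The join is lossless.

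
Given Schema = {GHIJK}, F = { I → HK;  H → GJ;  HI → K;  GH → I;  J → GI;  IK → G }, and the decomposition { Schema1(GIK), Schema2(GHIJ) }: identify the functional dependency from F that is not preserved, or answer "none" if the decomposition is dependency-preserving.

I → HK: restricted closure across fragments reaches HK.
H → GJ lies within Schema2.
HI → K: restricted closure across fragments reaches K.
GH → I lies within Schema2.
J → GI lies within Schema2.
IK → G lies within Schema1.
Every dependency is enforceable on the fragments, so the decomposition is dependency-preserving.

none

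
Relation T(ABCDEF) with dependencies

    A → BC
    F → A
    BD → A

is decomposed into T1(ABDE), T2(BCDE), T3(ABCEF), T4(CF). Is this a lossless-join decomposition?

Chase test. Columns are ABCDEF; row i has aⱼ where attribute j ∈ Ti, else bᵢⱼ.
Initial tableau (one row per fragment):
  row 1: a1 a2 b13 a4 a5 b16
  row 2: b21 a2 a3 a4 a5 b26
  row 3: a1 a2 a3 b34 a5 a6
  row 4: b41 b42 a3 b44 b45 a6
Rows 1 and 3 agree on A; apply A→BC and equate their BC entries.
Rows 3 and 4 agree on F; apply F→A and equate their A entries.
Rows 1 and 2 agree on BD; apply BD→A and equate their A entries.
Rows 1 and 4 agree on A; apply A→BC and equate their BC entries.
No row becomes fully distinguished — the join is lossy.

No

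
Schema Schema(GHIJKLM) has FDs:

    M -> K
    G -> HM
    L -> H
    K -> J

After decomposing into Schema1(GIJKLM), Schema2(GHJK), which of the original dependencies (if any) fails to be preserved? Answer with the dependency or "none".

Check L → H: no single fragment contains all of {HL}, and the restricted closure of {L} across the fragments never reaches {H}.
M → K is preserved.
G → HM is preserved.
K → J is preserved.

L -> H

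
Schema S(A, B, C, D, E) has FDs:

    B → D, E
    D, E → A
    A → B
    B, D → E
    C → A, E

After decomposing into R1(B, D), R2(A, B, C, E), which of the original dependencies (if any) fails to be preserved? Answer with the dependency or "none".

D, E → A

Check D, E → A: no single fragment contains all of {A, D, E}, and the restricted closure of {D, E} across the fragments never reaches {A}.
B → D, E is preserved.
A → B is preserved.
B, D → E is preserved.
C → A, E is preserved.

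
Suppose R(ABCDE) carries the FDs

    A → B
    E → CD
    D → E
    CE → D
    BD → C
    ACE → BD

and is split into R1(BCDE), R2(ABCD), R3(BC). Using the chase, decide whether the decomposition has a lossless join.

Yes

Chase test. Columns are ABCDE; row i has aⱼ where attribute j ∈ Ri, else bᵢⱼ.
Initial tableau (one row per fragment):
  row 1: b11 a2 a3 a4 a5
  row 2: a1 a2 a3 a4 b25
  row 3: b31 a2 a3 b34 b35
Rows 1 and 2 agree on D; apply D→E and equate their E entries.
Row 2 is now all distinguished symbols — the join is lossless.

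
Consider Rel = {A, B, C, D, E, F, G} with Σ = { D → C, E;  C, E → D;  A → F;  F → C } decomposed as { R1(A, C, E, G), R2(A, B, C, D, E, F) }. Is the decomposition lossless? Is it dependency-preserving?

Lossless test: (A, C, E)⁺ = {A, C, D, E, F}, which is a superkey of neither fragment — lossy.
Dependency preservation: every FD's attributes lie within a single fragment, so each can be enforced locally — preserved.

lossy but dependency-preserving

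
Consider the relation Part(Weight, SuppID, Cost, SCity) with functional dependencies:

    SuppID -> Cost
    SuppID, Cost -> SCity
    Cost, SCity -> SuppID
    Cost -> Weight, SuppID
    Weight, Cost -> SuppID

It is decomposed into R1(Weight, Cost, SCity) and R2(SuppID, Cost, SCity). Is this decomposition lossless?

Common attributes: R1 ∩ R2 = {Cost, SCity}.
Closure of {Cost, SCity}: Cost, SCity → SuppID applies, adding SuppID; Cost → Weight, SuppID applies, adding Weight. So (Cost, SCity)⁺ = {Weight, SuppID, Cost, SCity}.
This closure contains every attribute of R1, so R1 ∩ R2 → R1. The join is lossless.

Yes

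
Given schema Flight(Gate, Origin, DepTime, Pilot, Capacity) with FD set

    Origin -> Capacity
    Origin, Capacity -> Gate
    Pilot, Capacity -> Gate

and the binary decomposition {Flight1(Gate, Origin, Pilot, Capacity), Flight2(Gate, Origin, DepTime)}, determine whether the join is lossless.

No

Common attributes: Flight1 ∩ Flight2 = {Gate, Origin}.
Closure of {Gate, Origin}: Origin → Capacity applies, adding Capacity. So (Gate, Origin)⁺ = {Gate, Origin, Capacity}.
The closure contains neither all of Flight1 = {Gate, Origin, Pilot, Capacity} nor all of Flight2 = {Gate, Origin, DepTime}, so the common attributes are not a superkey of either fragment. The join is lossy.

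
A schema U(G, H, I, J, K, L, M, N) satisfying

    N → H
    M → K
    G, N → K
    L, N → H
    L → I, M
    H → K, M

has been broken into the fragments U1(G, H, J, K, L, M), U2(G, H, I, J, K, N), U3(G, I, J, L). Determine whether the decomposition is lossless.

Chase test. Columns are G, H, I, J, K, L, M, N; row i has aⱼ where attribute j ∈ Ui, else bᵢⱼ.
Initial tableau (one row per fragment):
  row 1: a1 a2 b13 a4 a5 a6 a7 b18
  row 2: a1 a2 a3 a4 a5 b26 b27 a8
  row 3: a1 b32 a3 a4 b35 a6 b37 b38
Rows 1 and 3 agree on L; apply L→I, M and equate their I, M entries.
Rows 1 and 2 agree on H; apply H→K, M and equate their K, M entries.
Rows 1 and 3 agree on M; apply M→K and equate their K entries.
No row becomes fully distinguished — the join is lossy.

No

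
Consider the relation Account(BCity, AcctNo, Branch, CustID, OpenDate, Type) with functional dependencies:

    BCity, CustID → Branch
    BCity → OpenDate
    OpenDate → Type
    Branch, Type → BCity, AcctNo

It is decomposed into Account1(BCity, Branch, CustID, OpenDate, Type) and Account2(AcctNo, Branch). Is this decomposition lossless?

Common attributes: Account1 ∩ Account2 = {Branch}.
No dependency enlarges {Branch}, so (Branch)⁺ = {Branch}.
The closure contains neither all of Account1 = {BCity, Branch, CustID, OpenDate, Type} nor all of Account2 = {AcctNo, Branch}, so the common attributes are not a superkey of either fragment. The join is lossy.

No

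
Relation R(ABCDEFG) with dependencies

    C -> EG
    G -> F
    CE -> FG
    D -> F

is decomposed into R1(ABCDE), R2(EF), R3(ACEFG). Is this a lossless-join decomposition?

Yes

Chase test. Columns are ABCDEFG; row i has aⱼ where attribute j ∈ Ri, else bᵢⱼ.
Initial tableau (one row per fragment):
  row 1: a1 a2 a3 a4 a5 b16 b17
  row 2: b21 b22 b23 b24 a5 a6 b27
  row 3: a1 b32 a3 b34 a5 a6 a7
Rows 1 and 3 agree on C; apply C→EG and equate their EG entries.
Rows 1 and 3 agree on G; apply G→F and equate their F entries.
Row 1 is now all distinguished symbols — the join is lossless.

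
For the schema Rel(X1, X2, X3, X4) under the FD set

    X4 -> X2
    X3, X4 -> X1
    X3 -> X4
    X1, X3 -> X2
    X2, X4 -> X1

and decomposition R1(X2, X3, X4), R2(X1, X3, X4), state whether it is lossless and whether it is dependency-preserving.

lossless and dependency-preserving

Lossless test: (X3, X4)⁺ = {X1, X2, X3, X4}, which contains all of one fragment — lossless.
Dependency preservation: X1, X3 → X2; X2, X4 → X1 are not contained in any single fragment, but the restricted closure of each left-hand side across the fragments still reaches the right-hand side; the remaining FDs each lie inside some fragment. All dependencies are preserved.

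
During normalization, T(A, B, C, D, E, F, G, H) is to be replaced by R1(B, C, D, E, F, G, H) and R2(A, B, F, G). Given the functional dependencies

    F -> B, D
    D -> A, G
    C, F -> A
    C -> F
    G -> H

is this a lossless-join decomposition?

Common attributes: R1 ∩ R2 = {B, F, G}.
Closure of {B, F, G}: F → B, D applies, adding D; D → A, G applies, adding A; G → H applies, adding H. So (B, F, G)⁺ = {A, B, D, F, G, H}.
This closure contains every attribute of R2, so R1 ∩ R2 → R2. The join is lossless.

Yes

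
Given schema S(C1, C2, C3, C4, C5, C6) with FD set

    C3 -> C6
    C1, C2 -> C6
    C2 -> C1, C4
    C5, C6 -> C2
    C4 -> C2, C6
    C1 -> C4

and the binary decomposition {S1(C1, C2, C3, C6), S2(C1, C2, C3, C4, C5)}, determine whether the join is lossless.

Common attributes: S1 ∩ S2 = {C1, C2, C3}.
Closure of {C1, C2, C3}: C3 → C6 applies, adding C6; C2 → C1, C4 applies, adding C4. So (C1, C2, C3)⁺ = {C1, C2, C3, C4, C6}.
This closure contains every attribute of S1, so S1 ∩ S2 → S1. The join is lossless.

Yes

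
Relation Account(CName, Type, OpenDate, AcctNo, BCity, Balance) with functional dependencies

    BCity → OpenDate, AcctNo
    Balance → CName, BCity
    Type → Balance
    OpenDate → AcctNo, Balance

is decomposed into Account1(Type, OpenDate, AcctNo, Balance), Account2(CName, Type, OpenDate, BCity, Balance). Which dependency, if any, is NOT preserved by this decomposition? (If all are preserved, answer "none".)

BCity → OpenDate, AcctNo: restricted closure across fragments reaches OpenDate, AcctNo.
Balance → CName, BCity lies within Account2.
Type → Balance lies within Account1.
OpenDate → AcctNo, Balance lies within Account1.
Every dependency is enforceable on the fragments, so the decomposition is dependency-preserving.

none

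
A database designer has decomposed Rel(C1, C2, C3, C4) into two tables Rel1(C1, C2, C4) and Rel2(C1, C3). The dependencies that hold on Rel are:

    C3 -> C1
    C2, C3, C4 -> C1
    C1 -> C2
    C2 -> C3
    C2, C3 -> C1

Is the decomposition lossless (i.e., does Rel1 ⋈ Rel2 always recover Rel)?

Common attributes: Rel1 ∩ Rel2 = {C1}.
Closure of {C1}: C1 → C2 applies, adding C2; C2 → C3 applies, adding C3. So (C1)⁺ = {C1, C2, C3}.
This closure contains every attribute of Rel2, so Rel1 ∩ Rel2 → Rel2. The join is lossless.

Yes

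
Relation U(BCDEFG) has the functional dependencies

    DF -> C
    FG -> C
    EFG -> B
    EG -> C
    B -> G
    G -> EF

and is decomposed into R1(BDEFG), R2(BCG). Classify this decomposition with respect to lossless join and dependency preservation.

Lossless test: (BG)⁺ = {BCEFG}, which contains all of one fragment — lossless.
Dependency preservation: the restricted closure of {DF} across the fragments never reaches {C}, so DF → C cannot be enforced without a join — not preserved.

lossless but not dependency-preserving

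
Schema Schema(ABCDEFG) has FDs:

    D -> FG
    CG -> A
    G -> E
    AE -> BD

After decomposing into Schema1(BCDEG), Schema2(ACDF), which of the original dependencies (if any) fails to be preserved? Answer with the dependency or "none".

AE -> BD

Check AE → BD: no single fragment contains all of {ABDE}, and the restricted closure of {AE} across the fragments never reaches {BD}.
D → FG is preserved.
CG → A is preserved.
G → E is preserved.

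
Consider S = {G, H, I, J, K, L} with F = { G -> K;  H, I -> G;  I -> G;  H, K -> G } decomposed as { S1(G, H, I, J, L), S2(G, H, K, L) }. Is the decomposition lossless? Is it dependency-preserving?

lossless and dependency-preserving

Lossless test: (G, H, L)⁺ = {G, H, K, L}, which contains all of one fragment — lossless.
Dependency preservation: every FD's attributes lie within a single fragment, so each can be enforced locally — preserved.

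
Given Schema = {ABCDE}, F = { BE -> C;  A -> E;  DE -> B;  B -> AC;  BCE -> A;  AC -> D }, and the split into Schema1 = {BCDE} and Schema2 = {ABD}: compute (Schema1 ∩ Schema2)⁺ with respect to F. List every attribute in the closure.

ABCDE

Schema1 ∩ Schema2 = {BD}.
B → AC applies, adding AC
A → E applies, adding E
Closure: {ABCDE}.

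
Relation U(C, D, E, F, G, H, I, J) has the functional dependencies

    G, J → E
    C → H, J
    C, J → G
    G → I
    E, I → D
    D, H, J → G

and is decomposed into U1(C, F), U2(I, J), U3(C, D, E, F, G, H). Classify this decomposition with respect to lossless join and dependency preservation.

lossy and not dependency-preserving

Lossless test (chase): Rows 1 and 3 agree on C; apply C→H, J and equate their H, J entries. Rows 1 and 3 agree on C, J; apply C, J→G and equate their G entries. Rows 1 and 3 agree on G; apply G→I and equate their I entries. Rows 1 and 3 agree on G, J; apply G, J→E and equate their E entries. Rows 1 and 3 agree on E, I; apply E, I→D and equate their D entries. No row becomes fully distinguished — the join is lossy.
Dependency preservation: the restricted closure of {G, J} across the fragments never reaches {E}, so G, J → E cannot be enforced without a join — not preserved.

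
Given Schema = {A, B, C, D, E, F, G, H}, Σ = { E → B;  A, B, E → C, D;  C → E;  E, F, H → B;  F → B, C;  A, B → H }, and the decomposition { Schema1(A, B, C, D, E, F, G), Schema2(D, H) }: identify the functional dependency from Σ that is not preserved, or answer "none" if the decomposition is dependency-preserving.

A, B → H

Check A, B → H: no single fragment contains all of {A, B, H}, and the restricted closure of {A, B} across the fragments never reaches {H}.
E → B is preserved.
A, B, E → C, D is preserved.
C → E is preserved.
E, F, H → B is preserved.
F → B, C is preserved.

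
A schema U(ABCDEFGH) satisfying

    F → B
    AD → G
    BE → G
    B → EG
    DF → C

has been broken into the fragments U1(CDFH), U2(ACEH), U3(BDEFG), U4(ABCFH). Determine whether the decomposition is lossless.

Chase test. Columns are ABCDEFGH; row i has aⱼ where attribute j ∈ Ui, else bᵢⱼ.
Initial tableau (one row per fragment):
  row 1: b11 b12 a3 a4 b15 a6 b17 a8
  row 2: a1 b22 a3 b24 a5 b26 b27 a8
  row 3: b31 a2 b33 a4 a5 a6 a7 b38
  row 4: a1 a2 a3 b44 b45 a6 b47 a8
Rows 1 and 3 agree on F; apply F→B and equate their B entries.
Rows 1 and 3 agree on B; apply B→EG and equate their EG entries.
Rows 1 and 4 agree on B; apply B→EG and equate their EG entries.
Rows 1 and 3 agree on DF; apply DF→C and equate their C entries.
No row becomes fully distinguished — the join is lossy.

No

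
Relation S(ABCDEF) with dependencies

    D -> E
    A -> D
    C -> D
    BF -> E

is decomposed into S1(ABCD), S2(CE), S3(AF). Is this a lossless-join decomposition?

Chase test. Columns are ABCDEF; row i has aⱼ where attribute j ∈ Si, else bᵢⱼ.
Initial tableau (one row per fragment):
  row 1: a1 a2 a3 a4 b15 b16
  row 2: b21 b22 a3 b24 a5 b26
  row 3: a1 b32 b33 b34 b35 a6
Rows 1 and 3 agree on A; apply A→D and equate their D entries.
Rows 1 and 2 agree on C; apply C→D and equate their D entries.
Rows 1 and 2 agree on D; apply D→E and equate their E entries.
Rows 1 and 3 agree on D; apply D→E and equate their E entries.
No row becomes fully distinguished — the join is lossy.

No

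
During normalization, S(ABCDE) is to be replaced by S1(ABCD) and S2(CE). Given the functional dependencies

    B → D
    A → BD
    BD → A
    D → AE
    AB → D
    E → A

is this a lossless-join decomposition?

Common attributes: S1 ∩ S2 = {C}.
No dependency enlarges {C}, so (C)⁺ = {C}.
The closure contains neither all of S1 = {ABCD} nor all of S2 = {CE}, so the common attributes are not a superkey of either fragment. The join is lossy.

No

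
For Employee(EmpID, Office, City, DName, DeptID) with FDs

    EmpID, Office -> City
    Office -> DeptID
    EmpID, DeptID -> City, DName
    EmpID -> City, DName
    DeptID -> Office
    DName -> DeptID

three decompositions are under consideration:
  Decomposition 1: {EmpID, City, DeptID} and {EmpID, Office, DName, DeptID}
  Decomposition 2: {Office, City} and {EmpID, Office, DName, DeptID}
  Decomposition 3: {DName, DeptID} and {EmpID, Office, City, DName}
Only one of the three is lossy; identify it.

Decomposition 2

Decomposition 1: common = {EmpID, DeptID}, closure = {EmpID, Office, City, DName, DeptID} → lossless.
Decomposition 2: common = {Office}, closure = {Office, DeptID} → lossy.
Decomposition 3: common = {DName}, closure = {Office, DName, DeptID} → lossless.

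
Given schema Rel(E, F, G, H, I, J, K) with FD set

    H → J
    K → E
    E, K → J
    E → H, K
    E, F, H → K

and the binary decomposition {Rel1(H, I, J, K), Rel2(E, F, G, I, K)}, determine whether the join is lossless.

Common attributes: Rel1 ∩ Rel2 = {I, K}.
Closure of {I, K}: K → E applies, adding E; E, K → J applies, adding J; E → H, K applies, adding H. So (I, K)⁺ = {E, H, I, J, K}.
This closure contains every attribute of Rel1, so Rel1 ∩ Rel2 → Rel1. The join is lossless.

Yes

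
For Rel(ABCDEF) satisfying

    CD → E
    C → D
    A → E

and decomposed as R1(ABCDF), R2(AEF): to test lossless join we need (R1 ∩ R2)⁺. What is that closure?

R1 ∩ R2 = {AF}.
A → E applies, adding E
Closure: {AEF}.

AEF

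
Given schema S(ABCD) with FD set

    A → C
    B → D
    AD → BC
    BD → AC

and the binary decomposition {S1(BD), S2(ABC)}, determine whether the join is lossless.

Common attributes: S1 ∩ S2 = {B}.
Closure of {B}: B → D applies, adding D; BD → AC applies, adding AC. So (B)⁺ = {ABCD}.
This closure contains every attribute of S1, so S1 ∩ S2 → S1. The join is lossless.

Yes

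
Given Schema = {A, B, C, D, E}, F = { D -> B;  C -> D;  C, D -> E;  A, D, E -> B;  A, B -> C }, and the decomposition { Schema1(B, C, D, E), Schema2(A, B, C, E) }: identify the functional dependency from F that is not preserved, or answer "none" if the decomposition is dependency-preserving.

none

D → B lies within Schema1.
C → D lies within Schema1.
C, D → E lies within Schema1.
A, D, E → B: restricted closure across fragments reaches B.
A, B → C lies within Schema2.
Every dependency is enforceable on the fragments, so the decomposition is dependency-preserving.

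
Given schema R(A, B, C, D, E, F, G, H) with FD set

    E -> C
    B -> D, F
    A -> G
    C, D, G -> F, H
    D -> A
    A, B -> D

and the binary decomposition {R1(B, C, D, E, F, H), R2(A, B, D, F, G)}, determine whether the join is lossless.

Common attributes: R1 ∩ R2 = {B, D, F}.
Closure of {B, D, F}: D → A applies, adding A; A → G applies, adding G. So (B, D, F)⁺ = {A, B, D, F, G}.
This closure contains every attribute of R2, so R1 ∩ R2 → R2. The join is lossless.

Yes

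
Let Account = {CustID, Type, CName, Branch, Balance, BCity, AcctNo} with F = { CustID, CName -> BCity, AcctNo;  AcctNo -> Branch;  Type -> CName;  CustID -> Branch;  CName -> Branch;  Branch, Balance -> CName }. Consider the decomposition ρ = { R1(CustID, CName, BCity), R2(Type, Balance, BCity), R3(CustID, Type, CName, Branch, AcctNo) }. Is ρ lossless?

No

Chase test. Columns are CustID, Type, CName, Branch, Balance, BCity, AcctNo; row i has aⱼ where attribute j ∈ Ri, else bᵢⱼ.
Initial tableau (one row per fragment):
  row 1: a1 b12 a3 b14 b15 a6 b17
  row 2: b21 a2 b23 b24 a5 a6 b27
  row 3: a1 a2 a3 a4 b35 b36 a7
Rows 1 and 3 agree on CustID, CName; apply CustID, CName→BCity, AcctNo and equate their BCity, AcctNo entries.
Rows 1 and 3 agree on AcctNo; apply AcctNo→Branch and equate their Branch entries.
Rows 2 and 3 agree on Type; apply Type→CName and equate their CName entries.
Rows 1 and 2 agree on CName; apply CName→Branch and equate their Branch entries.
No row becomes fully distinguished — the join is lossy.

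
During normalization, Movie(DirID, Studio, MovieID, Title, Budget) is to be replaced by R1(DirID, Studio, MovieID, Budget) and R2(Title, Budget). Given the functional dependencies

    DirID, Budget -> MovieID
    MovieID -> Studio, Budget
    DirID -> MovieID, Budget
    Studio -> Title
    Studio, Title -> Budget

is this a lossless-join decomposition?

Common attributes: R1 ∩ R2 = {Budget}.
No dependency enlarges {Budget}, so (Budget)⁺ = {Budget}.
The closure contains neither all of R1 = {DirID, Studio, MovieID, Budget} nor all of R2 = {Title, Budget}, so the common attributes are not a superkey of either fragment. The join is lossy.

No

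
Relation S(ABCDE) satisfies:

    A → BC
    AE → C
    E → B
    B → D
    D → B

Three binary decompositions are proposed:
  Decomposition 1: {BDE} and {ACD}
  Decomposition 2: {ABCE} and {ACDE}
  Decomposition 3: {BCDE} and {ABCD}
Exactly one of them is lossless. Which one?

Decomposition 2

Decomposition 1: common = {D}, closure = {BD} → lossy.
Decomposition 2: common = {ACE}, closure = {ABCDE} → lossless.
Decomposition 3: common = {BCD}, closure = {BCD} → lossy.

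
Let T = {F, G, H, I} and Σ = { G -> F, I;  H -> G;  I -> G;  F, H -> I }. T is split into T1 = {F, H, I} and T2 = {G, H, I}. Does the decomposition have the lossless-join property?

Common attributes: T1 ∩ T2 = {H, I}.
Closure of {H, I}: H → G applies, adding G; G → F, I applies, adding F. So (H, I)⁺ = {F, G, H, I}.
This closure contains every attribute of T1, so T1 ∩ T2 → T1. The join is lossless.

Yes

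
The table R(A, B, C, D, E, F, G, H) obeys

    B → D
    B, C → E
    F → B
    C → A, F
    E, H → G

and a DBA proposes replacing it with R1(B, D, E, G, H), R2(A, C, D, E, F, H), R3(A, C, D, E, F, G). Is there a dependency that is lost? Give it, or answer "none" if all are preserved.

F → B

Check F → B: no single fragment contains all of {B, F}, and the restricted closure of {F} across the fragments never reaches {B}.
B → D is preserved.
B, C → E is preserved.
C → A, F is preserved.
E, H → G is preserved.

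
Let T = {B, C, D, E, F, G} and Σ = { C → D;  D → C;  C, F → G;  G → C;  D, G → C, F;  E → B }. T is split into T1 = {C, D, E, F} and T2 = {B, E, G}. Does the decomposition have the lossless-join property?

No

Common attributes: T1 ∩ T2 = {E}.
Closure of {E}: E → B applies, adding B. So (E)⁺ = {B, E}.
The closure contains neither all of T1 = {C, D, E, F} nor all of T2 = {B, E, G}, so the common attributes are not a superkey of either fragment. The join is lossy.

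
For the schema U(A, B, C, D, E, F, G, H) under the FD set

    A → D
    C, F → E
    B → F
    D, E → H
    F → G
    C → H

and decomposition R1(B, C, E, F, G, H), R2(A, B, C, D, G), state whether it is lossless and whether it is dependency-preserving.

lossless but not dependency-preserving

Lossless test: (B, C, G)⁺ = {B, C, E, F, G, H}, which contains all of one fragment — lossless.
Dependency preservation: the restricted closure of {D, E} across the fragments never reaches {H}, so D, E → H cannot be enforced without a join — not preserved.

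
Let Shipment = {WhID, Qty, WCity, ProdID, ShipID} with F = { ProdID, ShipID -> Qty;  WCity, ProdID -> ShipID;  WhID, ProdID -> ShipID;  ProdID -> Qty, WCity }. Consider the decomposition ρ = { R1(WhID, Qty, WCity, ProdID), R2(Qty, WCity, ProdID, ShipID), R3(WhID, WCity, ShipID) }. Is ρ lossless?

Yes

Chase test. Columns are WhID, Qty, WCity, ProdID, ShipID; row i has aⱼ where attribute j ∈ Ri, else bᵢⱼ.
Initial tableau (one row per fragment):
  row 1: a1 a2 a3 a4 b15
  row 2: b21 a2 a3 a4 a5
  row 3: a1 b32 a3 b34 a5
Rows 1 and 2 agree on WCity, ProdID; apply WCity, ProdID→ShipID and equate their ShipID entries.
Row 1 is now all distinguished symbols — the join is lossless.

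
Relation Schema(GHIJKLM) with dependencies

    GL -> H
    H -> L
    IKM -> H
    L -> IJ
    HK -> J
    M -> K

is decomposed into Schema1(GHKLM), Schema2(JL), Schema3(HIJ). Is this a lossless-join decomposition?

Yes

Chase test. Columns are GHIJKLM; row i has aⱼ where attribute j ∈ Schemai, else bᵢⱼ.
Initial tableau (one row per fragment):
  row 1: a1 a2 b13 b14 a5 a6 a7
  row 2: b21 b22 b23 a4 b25 a6 b27
  row 3: b31 a2 a3 a4 b35 b36 b37
Rows 1 and 3 agree on H; apply H→L and equate their L entries.
Rows 1 and 2 agree on L; apply L→IJ and equate their IJ entries.
Rows 1 and 3 agree on L; apply L→IJ and equate their IJ entries.
Row 1 is now all distinguished symbols — the join is lossless.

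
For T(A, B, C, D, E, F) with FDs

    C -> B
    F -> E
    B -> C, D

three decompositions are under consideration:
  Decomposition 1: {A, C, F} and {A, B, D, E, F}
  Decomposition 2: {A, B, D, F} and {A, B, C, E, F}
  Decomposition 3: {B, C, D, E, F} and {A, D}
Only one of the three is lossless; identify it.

Decomposition 1: common = {A, F}, closure = {A, E, F} → lossy.
Decomposition 2: common = {A, B, F}, closure = {A, B, C, D, E, F} → lossless.
Decomposition 3: common = {D}, closure = {D} → lossy.

Decomposition 2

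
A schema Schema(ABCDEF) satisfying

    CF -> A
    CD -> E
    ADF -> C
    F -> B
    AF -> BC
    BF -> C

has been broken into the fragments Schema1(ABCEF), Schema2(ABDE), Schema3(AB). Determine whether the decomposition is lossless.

No

Chase test. Columns are ABCDEF; row i has aⱼ where attribute j ∈ Schemai, else bᵢⱼ.
Initial tableau (one row per fragment):
  row 1: a1 a2 a3 b14 a5 a6
  row 2: a1 a2 b23 a4 a5 b26
  row 3: a1 a2 b33 b34 b35 b36
No row becomes fully distinguished — the join is lossy.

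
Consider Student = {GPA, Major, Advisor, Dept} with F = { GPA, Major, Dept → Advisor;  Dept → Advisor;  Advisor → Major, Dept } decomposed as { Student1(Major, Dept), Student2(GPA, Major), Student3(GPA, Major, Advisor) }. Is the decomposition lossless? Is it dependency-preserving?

Lossless test (chase): applying each FD to every pair of rows produces no changes in the tableau, so no row becomes fully distinguished — the join is lossy.
Dependency preservation: the restricted closure of {GPA, Major, Dept} across the fragments never reaches {Advisor}, so GPA, Major, Dept → Advisor cannot be enforced without a join — not preserved.

lossy and not dependency-preserving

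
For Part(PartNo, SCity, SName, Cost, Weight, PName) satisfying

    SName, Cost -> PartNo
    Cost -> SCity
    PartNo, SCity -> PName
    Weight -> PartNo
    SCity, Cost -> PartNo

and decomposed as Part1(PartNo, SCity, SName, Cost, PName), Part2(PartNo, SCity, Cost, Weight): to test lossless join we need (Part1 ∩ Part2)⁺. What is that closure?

PartNo, SCity, Cost, PName

Part1 ∩ Part2 = {PartNo, SCity, Cost}.
PartNo, SCity → PName applies, adding PName
Closure: {PartNo, SCity, Cost, PName}.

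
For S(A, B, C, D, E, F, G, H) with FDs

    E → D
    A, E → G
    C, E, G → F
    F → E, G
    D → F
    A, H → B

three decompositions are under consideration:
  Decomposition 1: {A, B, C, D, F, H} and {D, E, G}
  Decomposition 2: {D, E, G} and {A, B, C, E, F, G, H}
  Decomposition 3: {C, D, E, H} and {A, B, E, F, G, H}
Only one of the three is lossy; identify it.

Decomposition 1: common = {D}, closure = {D, E, F, G} → lossless.
Decomposition 2: common = {E, G}, closure = {D, E, F, G} → lossless.
Decomposition 3: common = {E, H}, closure = {D, E, F, G, H} → lossy.

Decomposition 3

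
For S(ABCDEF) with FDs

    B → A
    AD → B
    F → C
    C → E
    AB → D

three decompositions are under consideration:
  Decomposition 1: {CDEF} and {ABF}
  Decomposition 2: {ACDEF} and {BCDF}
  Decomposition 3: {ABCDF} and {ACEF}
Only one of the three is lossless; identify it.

Decomposition 3

Decomposition 1: common = {F}, closure = {CEF} → lossy.
Decomposition 2: common = {CDF}, closure = {CDEF} → lossy.
Decomposition 3: common = {ACF}, closure = {ACEF} → lossless.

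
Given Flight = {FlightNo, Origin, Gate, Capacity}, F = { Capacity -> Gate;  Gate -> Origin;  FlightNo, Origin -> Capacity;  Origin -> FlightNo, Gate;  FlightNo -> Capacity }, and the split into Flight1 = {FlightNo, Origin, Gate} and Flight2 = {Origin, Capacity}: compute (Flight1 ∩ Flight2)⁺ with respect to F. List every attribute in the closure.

Flight1 ∩ Flight2 = {Origin}.
Origin → FlightNo, Gate applies, adding FlightNo, Gate
FlightNo → Capacity applies, adding Capacity
Closure: {FlightNo, Origin, Gate, Capacity}.

FlightNo, Origin, Gate, Capacity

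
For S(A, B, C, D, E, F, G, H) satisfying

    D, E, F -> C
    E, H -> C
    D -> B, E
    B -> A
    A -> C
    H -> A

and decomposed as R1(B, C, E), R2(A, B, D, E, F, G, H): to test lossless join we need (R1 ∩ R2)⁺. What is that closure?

A, B, C, E

R1 ∩ R2 = {B, E}.
B → A applies, adding A
A → C applies, adding C
Closure: {A, B, C, E}.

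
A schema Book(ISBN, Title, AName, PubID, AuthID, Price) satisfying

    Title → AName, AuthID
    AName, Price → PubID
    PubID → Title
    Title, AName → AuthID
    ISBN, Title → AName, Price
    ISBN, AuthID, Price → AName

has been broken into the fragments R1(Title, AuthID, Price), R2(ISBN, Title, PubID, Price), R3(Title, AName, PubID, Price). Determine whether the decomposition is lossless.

Chase test. Columns are ISBN, Title, AName, PubID, AuthID, Price; row i has aⱼ where attribute j ∈ Ri, else bᵢⱼ.
Initial tableau (one row per fragment):
  row 1: b11 a2 b13 b14 a5 a6
  row 2: a1 a2 b23 a4 b25 a6
  row 3: b31 a2 a3 a4 b35 a6
Rows 1 and 2 agree on Title; apply Title→AName, AuthID and equate their AName, AuthID entries.
Rows 1 and 3 agree on Title; apply Title→AName, AuthID and equate their AName, AuthID entries.
Rows 1 and 2 agree on AName, Price; apply AName, Price→PubID and equate their PubID entries.
Row 2 is now all distinguished symbols — the join is lossless.

Yes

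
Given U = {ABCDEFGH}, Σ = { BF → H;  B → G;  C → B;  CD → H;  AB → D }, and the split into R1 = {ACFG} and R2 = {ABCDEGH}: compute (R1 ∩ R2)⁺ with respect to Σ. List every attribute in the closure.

R1 ∩ R2 = {ACG}.
C → B applies, adding B
AB → D applies, adding D
CD → H applies, adding H
Closure: {ABCDGH}.

ABCDGH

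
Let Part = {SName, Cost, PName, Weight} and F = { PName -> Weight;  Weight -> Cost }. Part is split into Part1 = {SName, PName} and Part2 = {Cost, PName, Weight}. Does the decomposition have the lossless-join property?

Yes

Common attributes: Part1 ∩ Part2 = {PName}.
Closure of {PName}: PName → Weight applies, adding Weight; Weight → Cost applies, adding Cost. So (PName)⁺ = {Cost, PName, Weight}.
This closure contains every attribute of Part2, so Part1 ∩ Part2 → Part2. The join is lossless.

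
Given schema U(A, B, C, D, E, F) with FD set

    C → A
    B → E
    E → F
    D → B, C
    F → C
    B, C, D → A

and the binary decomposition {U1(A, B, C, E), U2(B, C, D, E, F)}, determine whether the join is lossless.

Common attributes: U1 ∩ U2 = {B, C, E}.
Closure of {B, C, E}: C → A applies, adding A; E → F applies, adding F. So (B, C, E)⁺ = {A, B, C, E, F}.
This closure contains every attribute of U1, so U1 ∩ U2 → U1. The join is lossless.

Yes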